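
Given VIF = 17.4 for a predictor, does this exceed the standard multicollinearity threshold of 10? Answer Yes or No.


Check: VIF = 17.4 vs threshold = 10.
Since 17.4 >= 10, the answer is Yes.

Yes


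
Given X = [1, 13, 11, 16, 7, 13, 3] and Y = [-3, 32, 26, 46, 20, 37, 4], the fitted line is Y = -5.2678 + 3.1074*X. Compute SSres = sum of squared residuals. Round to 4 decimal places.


Compute predicted values, then residuals = yi - yhat_i.
Residuals: [-0.8396, -3.1284, -2.9136, 1.5494, 3.5160, 1.8716, -0.0544].
SSres = sum(residual^2) = 37.2496.

37.2496


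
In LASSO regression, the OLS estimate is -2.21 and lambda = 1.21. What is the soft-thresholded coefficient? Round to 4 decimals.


|beta_OLS| = 2.21.
lambda = 1.21.
Since |beta| > lambda, coefficient = sign(beta)*(|beta| - lambda) = -1.0000.
Result = -1.0000.

-1.0000


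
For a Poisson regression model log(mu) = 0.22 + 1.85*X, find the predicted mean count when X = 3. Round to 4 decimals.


Compute eta = 0.22 + 1.85 * 3 = 5.7700.
Apply inverse link: mu = e^5.7700 = 320.5377.

320.5377


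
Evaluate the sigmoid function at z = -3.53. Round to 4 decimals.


Compute exp(3.5300) = 34.1240.
Sigmoid = 1 / (1 + 34.1240) = 1 / 35.1240 = 0.0285.

0.0285


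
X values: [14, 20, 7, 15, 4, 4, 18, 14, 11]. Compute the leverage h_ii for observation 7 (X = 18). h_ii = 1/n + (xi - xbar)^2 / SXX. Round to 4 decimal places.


n = 9, xbar = 11.8889.
SXX = sum((xi - xbar)^2) = 270.8889.
h = 1/9 + (18 - 11.8889)^2 / 270.8889 = 0.2490.

0.2490


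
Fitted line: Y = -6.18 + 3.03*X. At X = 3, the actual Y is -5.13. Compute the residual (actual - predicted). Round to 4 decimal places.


Fitted value at X = 3 is yhat = -6.18 + 3.03*3 = 2.9100.
Residual = -5.13 - 2.9100 = -8.0400.

-8.0400


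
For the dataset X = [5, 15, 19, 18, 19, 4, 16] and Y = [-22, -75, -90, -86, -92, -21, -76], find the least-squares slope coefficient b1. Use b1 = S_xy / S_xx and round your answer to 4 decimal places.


First compute the means: xbar = 13.7143, ybar = -66.0000.
Then S_xx = sum((xi - xbar)^2) = 251.4286.
S_xy = sum((xi - xbar)(yi - ybar)) = -1205.0000.
b1 = S_xy / S_xx = -1205.0000 / 251.4286 = -4.7926.

-4.7926


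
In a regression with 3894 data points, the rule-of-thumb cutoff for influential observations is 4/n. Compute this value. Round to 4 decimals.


Cook's distance cutoff = 4/n = 4/3894.
= 0.0010.

0.0010


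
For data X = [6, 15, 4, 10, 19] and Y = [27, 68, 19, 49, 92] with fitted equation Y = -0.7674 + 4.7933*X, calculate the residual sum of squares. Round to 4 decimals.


For each point, residual = actual - predicted.
Residuals: [-0.9924, -3.1321, 0.5942, 1.8344, 1.6947].
Sum of squared residuals = 17.3850.

17.3850


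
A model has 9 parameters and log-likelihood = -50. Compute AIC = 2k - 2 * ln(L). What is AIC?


Compute:
2k = 2*9 = 18.
-2*loglik = -2*(-50) = 100.
AIC = 18 + 100 = 118.

118


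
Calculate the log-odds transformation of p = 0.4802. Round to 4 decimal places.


Compute the odds: 0.4802/0.5198 = 0.9238.
Take the natural log: ln(0.9238) = -0.0792.

-0.0792


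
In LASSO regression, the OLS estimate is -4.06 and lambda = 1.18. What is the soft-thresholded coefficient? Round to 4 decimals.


Check: |-4.06| = 4.06 vs lambda = 1.18.
Since |beta| > lambda, coefficient = sign(beta)*(|beta| - lambda) = -2.8800.
Soft-thresholded coefficient = -2.8800.

-2.8800


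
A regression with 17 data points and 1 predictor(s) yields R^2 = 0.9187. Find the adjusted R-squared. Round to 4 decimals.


Using the formula:
(1 - 0.9187) = 0.0813.
Multiply by 16/15: 0.0813 * 16 = 1.3008, then 1.3008 / 15 = 0.0867.
Adj R^2 = 1 - 0.0867 = 0.9133.

0.9133


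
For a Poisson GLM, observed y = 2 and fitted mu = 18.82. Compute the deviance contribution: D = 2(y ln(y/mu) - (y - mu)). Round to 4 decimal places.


Compute y*ln(y/mu) = 2*ln(2/18.82) = 2*-2.241773 = -4.483546.
y - mu = -16.82.
D = 2*(-4.483546 - (-16.82)) = 24.672908, which rounds to 24.6729.

24.6729


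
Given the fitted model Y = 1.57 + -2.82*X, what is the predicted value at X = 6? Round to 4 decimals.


Substitute X = 6 into the equation:
Y = 1.57 + -2.82 * 6 = 1.57 + -16.9200 = -15.3500.

-15.3500


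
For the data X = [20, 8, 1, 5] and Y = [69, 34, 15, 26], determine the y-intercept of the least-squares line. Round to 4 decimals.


The slope is b1 = 2.8507.
Sample means are xbar = 8.5000 and ybar = 36.0000.
Intercept: b0 = 36.0000 - (2.8507)(8.5000) = 11.7687.

11.7687


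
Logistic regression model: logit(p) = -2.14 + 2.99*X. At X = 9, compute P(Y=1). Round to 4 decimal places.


z = -2.14 + 2.99 * 9 = 24.7700.
Sigmoid: P = 1 / (1 + exp(-24.7700)) = 1.0000.

1.0000


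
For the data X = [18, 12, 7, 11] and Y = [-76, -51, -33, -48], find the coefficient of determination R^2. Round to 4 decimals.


After computing the OLS fit (b0=-4.9677, b1=-3.9194):
SSres = 1.5968, SStot = 954.0000.
R^2 = 1 - 1.5968/954.0000 = 0.9983.

0.9983


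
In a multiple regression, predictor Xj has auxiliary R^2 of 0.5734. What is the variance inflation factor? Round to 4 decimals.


Using VIF = 1/(1 - R^2_j):
1 - 0.5734 = 0.4266.
VIF = 2.3441.

2.3441


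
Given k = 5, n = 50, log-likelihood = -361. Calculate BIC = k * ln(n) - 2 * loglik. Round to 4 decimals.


Compute k*ln(n) = 5*ln(50) = 5*3.912023 = 19.560115.
Then -2*loglik = 722.
BIC = 19.560115 + 722 = 741.560115, which rounds to 741.5601.

741.5601


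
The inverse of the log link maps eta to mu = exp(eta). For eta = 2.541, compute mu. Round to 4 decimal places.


mu = exp(eta) = exp(2.541).
= 12.6924.

12.6924


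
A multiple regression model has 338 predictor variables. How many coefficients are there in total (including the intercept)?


Total coefficients = number of predictors + 1 (for the intercept).
= 338 + 1 = 339.

339


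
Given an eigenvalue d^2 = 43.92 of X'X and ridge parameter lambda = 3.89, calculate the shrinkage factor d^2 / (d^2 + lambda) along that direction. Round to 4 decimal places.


d^2 + lambda = 43.92 + 3.89 = 47.8100.
Shrinkage factor = 43.92/47.8100 = 0.9186.

0.9186


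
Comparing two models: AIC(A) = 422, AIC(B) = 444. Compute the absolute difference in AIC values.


Compute |422 - 444| = 22.
Model A has the smaller AIC.

22


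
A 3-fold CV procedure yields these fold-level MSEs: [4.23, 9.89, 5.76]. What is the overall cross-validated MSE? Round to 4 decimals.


Sum of fold MSEs = 19.8800.
Average = 19.8800 / 3 = 6.6267.

6.6267


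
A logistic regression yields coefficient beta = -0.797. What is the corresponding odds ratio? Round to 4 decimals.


exp(-0.797) = 0.4507.
So the odds ratio is 0.4507.

0.4507


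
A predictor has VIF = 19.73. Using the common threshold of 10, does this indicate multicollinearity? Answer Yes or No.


Check: VIF = 19.73 vs threshold = 10.
Since 19.73 >= 10, the answer is Yes.

Yes


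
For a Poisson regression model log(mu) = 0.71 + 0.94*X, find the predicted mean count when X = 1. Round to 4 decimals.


Linear predictor: eta = 0.71 + (0.94)(1) = 1.6500.
Expected count: mu = exp(1.6500) = 5.2070.

5.2070


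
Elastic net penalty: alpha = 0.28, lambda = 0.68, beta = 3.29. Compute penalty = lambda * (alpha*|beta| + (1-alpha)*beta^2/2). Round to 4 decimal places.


alpha * |beta| = 0.28 * 3.29 = 0.9212.
(1-alpha) * beta^2/2 = 0.72 * 10.8241/2 = 3.8967.
Total = 0.68 * (0.9212 + 3.8967) = 3.2762.

3.2762


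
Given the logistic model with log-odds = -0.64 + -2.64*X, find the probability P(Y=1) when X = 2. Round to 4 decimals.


z = -0.64 + -2.64 * 2 = -5.9200.
Sigmoid: P = 1 / (1 + exp(5.9200)) = 0.0027.

0.0027


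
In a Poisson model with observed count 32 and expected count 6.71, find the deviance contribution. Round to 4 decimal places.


y/mu = 32/6.71 = 4.769001 (approx.), and ln(32/6.71) = 1.562137.
y * ln(y/mu) = 32 * 1.562137 = 49.988384.
y - mu = 25.29.
D = 2 * (49.988384 - 25.29) = 49.396768, which rounds to 49.3968.

49.3968


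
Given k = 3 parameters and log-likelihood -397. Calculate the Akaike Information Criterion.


AIC = 2k - 2*loglik = 2(3) - 2(-397).
= 6 + 794 = 800.

800


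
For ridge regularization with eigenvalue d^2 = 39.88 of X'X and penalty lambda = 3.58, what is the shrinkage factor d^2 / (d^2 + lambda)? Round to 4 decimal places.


Denominator = d^2 + lambda = 39.88 + 3.58 = 43.4600.
Shrinkage = 39.88 / 43.4600 = 0.9176.

0.9176


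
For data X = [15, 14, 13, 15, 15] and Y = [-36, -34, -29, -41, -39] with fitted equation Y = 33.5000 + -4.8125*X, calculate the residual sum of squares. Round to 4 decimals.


For each point, residual = actual - predicted.
Residuals: [2.6875, -0.1250, 0.0625, -2.3125, -0.3125].
Sum of squared residuals = 12.6875.

12.6875


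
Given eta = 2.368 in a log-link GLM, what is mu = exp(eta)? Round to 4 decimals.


mu = exp(eta) = exp(2.368).
= 10.6760.

10.6760


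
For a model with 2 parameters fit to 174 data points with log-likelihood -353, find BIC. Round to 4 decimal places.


ln(174) = 5.159055.
k * ln(n) = 2 * 5.159055 = 10.318110.
-2L = 706.
BIC = 10.318110 + 706 = 716.318110, which rounds to 716.3181.

716.3181


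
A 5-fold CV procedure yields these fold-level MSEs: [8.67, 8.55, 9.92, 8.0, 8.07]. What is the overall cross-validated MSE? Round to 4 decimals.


Sum of fold MSEs = 43.2100.
Average = 43.2100 / 5 = 8.6420.

8.6420


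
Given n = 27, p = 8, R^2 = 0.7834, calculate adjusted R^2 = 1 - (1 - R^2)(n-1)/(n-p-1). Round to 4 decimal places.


Plug in: Adj R^2 = 1 - (1 - 0.7834) * 26/18.
= 1 - 0.2166 * 26/18
= 1 - 5.6316 / 18
= 1 - 0.3129 = 0.6871.

0.6871


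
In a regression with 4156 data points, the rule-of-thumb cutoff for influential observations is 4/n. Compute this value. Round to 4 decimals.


Using the rule of thumb:
Threshold = 4 / 4156 = 0.0010.

0.0010


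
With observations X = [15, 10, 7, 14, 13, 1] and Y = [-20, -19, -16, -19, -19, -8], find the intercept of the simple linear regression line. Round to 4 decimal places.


Compute b1 = -0.8071 from the OLS formula.
With xbar = 10.0000 and ybar = -16.8333, the intercept is:
b0 = -16.8333 - -0.8071 * 10.0000 = -8.7619.

-8.7619


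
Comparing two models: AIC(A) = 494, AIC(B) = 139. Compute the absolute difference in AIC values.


|AIC_A - AIC_B| = |494 - 139| = 355.
Model B is preferred (lower AIC).

355


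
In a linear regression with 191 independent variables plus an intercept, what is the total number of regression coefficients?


Each predictor gets one coefficient, plus one intercept.
Total parameters = 191 + 1 = 192.

192


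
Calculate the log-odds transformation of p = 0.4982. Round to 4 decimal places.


The odds are p/(1-p) = 0.4982 / 0.5018 = 0.9928.
logit(p) = ln(0.9928) = -0.0072.

-0.0072


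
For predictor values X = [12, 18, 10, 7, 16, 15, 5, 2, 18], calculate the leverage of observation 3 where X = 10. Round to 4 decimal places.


Mean of X: xbar = 11.4444.
SXX = 272.2222.
For X = 10: h = 1/9 + (10 - 11.4444)^2/272.2222 = 0.1188.

0.1188


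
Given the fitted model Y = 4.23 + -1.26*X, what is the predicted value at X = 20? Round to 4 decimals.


Predicted value:
Y = 4.23 + (-1.26)(20) = 4.23 + -25.2000 = -20.9700.

-20.9700


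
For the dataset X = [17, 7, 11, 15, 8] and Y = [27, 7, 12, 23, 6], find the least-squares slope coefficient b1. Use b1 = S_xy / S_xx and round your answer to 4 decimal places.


First compute the means: xbar = 11.6000, ybar = 15.0000.
Then S_xx = sum((xi - xbar)^2) = 75.2000.
S_xy = sum((xi - xbar)(yi - ybar)) = 163.0000.
b1 = S_xy / S_xx = 163.0000 / 75.2000 = 2.1676.

2.1676


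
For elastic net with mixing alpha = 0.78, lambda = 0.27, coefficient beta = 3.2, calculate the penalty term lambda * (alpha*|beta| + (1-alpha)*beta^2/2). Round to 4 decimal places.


Compute:
L1 = 0.78 * 3.2 = 2.4960.
L2 = 0.22 * 3.2^2 / 2 = 1.1264.
Penalty = 0.27 * (2.4960 + 1.1264) = 0.9780.

0.9780


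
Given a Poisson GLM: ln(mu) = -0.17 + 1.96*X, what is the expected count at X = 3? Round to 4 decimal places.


Linear predictor: eta = -0.17 + (1.96)(3) = 5.7100.
Expected count: mu = exp(5.7100) = 301.8711.

301.8711


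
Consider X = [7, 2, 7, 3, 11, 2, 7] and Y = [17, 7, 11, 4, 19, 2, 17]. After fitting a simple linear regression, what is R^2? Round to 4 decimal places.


Fit the OLS line: b0 = 0.7152, b1 = 1.8460.
SSres = 51.2511.
SStot = 282.0000.
R^2 = 1 - 51.2511/282.0000 = 0.8183.

0.8183


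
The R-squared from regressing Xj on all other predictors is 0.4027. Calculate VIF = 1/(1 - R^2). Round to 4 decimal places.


VIF = 1 / (1 - 0.4027).
= 1 / 0.5973 = 1.6742.

1.6742


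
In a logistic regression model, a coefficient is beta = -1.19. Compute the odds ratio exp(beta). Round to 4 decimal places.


Odds ratio = exp(beta) = exp(-1.19).
= 0.3042.

0.3042


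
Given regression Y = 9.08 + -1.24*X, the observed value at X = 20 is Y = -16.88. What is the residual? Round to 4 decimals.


Fitted value at X = 20 is yhat = 9.08 + -1.24*20 = -15.7200.
Residual = -16.88 - -15.7200 = -1.1600.

-1.1600


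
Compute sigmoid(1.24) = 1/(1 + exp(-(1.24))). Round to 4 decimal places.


exp(-1.2400) = 0.2894.
1 + exp(-z) = 1.2894.
sigmoid = 1/1.2894 = 0.7756.

0.7756


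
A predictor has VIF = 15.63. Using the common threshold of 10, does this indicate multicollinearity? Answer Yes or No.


The threshold is 10.
VIF = 15.63 is >= 10.
Multicollinearity indication: Yes.

Yes


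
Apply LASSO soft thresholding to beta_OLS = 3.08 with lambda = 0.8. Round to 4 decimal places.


Check: |3.08| = 3.08 vs lambda = 0.8.
Since |beta| > lambda, coefficient = sign(beta)*(|beta| - lambda) = 2.2800.
Soft-thresholded coefficient = 2.2800.

2.2800


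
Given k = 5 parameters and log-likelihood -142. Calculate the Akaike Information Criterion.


AIC = 2*5 - 2*(-142).
= 10 + 284 = 294.

294


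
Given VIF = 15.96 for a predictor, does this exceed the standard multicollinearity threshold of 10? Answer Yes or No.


Check: VIF = 15.96 vs threshold = 10.
Since 15.96 >= 10, the answer is Yes.

Yes


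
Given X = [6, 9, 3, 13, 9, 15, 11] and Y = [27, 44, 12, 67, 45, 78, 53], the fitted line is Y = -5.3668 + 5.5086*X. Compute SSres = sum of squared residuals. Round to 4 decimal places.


Compute predicted values, then residuals = yi - yhat_i.
Residuals: [-0.6848, -0.2106, 0.8410, 0.7550, 0.7894, 0.7378, -2.2278].
SSres = sum(residual^2) = 7.9212.

7.9212


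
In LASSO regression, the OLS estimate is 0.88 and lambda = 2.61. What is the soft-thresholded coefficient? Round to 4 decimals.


Absolute value: |0.88| = 0.88.
Compare to lambda = 2.61.
Since |beta| <= lambda, the coefficient is set to 0.

0.0000


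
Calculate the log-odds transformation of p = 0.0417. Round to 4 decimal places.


1 - p = 0.9583.
p/(1-p) = 0.0435.
logit = ln(0.0435) = -3.1347.

-3.1347


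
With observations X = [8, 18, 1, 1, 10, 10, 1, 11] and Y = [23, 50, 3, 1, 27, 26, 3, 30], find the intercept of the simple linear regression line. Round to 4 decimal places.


Compute b1 = 2.7805 from the OLS formula.
With xbar = 7.5000 and ybar = 20.3750, the intercept is:
b0 = 20.3750 - 2.7805 * 7.5000 = -0.4790.

-0.4790


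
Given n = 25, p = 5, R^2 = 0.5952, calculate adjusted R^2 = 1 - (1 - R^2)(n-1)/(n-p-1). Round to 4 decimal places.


Plug in: Adj R^2 = 1 - (1 - 0.5952) * 24/19.
= 1 - 0.4048 * 24/19
= 1 - 9.7152 / 19
= 1 - 0.5113 = 0.4887.

0.4887


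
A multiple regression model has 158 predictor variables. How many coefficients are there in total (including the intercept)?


Each predictor gets one coefficient, plus one intercept.
Total parameters = 158 + 1 = 159.

159


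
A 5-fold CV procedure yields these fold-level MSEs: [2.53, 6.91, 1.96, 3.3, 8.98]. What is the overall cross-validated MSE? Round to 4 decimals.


Add all fold MSEs: 23.6800.
Divide by k = 5: 23.6800/5 = 4.7360.

4.7360


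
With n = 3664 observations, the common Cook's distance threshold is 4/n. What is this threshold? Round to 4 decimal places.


Cook's distance cutoff = 4/n = 4/3664.
= 0.0011.

0.0011


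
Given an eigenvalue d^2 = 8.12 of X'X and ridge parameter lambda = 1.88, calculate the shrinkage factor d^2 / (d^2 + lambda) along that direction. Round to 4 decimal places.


d^2 + lambda = 8.12 + 1.88 = 10.0000.
Shrinkage factor = 8.12/10.0000 = 0.8120.

0.8120


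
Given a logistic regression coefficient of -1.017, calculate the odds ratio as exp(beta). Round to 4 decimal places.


The odds ratio is computed as:
OR = e^(-1.017) = 0.3617.

0.3617


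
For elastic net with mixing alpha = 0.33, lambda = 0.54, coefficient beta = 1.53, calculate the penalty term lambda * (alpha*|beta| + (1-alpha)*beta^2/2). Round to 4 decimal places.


Compute:
L1 = 0.33 * 1.53 = 0.5049.
L2 = 0.67 * 1.53^2 / 2 = 0.7842.
Penalty = 0.54 * (0.5049 + 0.7842) = 0.6961.

0.6961


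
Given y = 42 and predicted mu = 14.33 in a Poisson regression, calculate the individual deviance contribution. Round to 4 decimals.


Compute y*ln(y/mu) = 42*ln(42/14.33) = 42*1.075314 = 45.163188.
y - mu = 27.67.
D = 2*(45.163188 - (27.67)) = 34.986376, which rounds to 34.9864.

34.9864


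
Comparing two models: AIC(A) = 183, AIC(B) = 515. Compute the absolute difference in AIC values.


Compute |183 - 515| = 332.
Model A has the smaller AIC.

332


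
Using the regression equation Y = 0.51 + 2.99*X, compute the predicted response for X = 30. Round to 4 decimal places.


Substitute X = 30 into the equation:
Y = 0.51 + 2.99 * 30 = 0.51 + 89.7000 = 90.2100.

90.2100


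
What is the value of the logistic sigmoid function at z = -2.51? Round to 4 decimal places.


exp(2.5100) = 12.3049.
1 + exp(-z) = 13.3049.
sigmoid = 1/13.3049 = 0.0752.

0.0752


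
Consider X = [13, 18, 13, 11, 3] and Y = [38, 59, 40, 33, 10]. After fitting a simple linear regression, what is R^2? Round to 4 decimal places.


After computing the OLS fit (b0=-1.0772, b1=3.1963):
SSres = 16.2064, SStot = 1234.0000.
R^2 = 1 - 16.2064/1234.0000 = 0.9869.

0.9869


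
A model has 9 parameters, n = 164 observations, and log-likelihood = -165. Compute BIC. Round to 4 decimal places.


Compute k*ln(n) = 9*ln(164) = 9*5.099866 = 45.898794.
Then -2*loglik = 330.
BIC = 45.898794 + 330 = 375.898794, which rounds to 375.8988.

375.8988


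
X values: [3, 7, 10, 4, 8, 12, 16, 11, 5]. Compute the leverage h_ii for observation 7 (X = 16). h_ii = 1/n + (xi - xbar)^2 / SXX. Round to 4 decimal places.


n = 9, xbar = 8.4444.
SXX = sum((xi - xbar)^2) = 142.2222.
h = 1/9 + (16 - 8.4444)^2 / 142.2222 = 0.5125.

0.5125


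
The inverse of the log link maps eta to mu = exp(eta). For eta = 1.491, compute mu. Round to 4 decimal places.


mu = exp(eta) = exp(1.491).
= 4.4415.

4.4415


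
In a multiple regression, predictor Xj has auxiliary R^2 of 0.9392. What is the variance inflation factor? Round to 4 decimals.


Using VIF = 1/(1 - R^2_j):
1 - 0.9392 = 0.0608.
VIF = 16.4474.

16.4474


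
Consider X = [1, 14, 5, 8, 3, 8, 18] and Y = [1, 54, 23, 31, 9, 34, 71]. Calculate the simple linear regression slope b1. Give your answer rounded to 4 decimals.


First compute the means: xbar = 8.1429, ybar = 31.8571.
Then S_xx = sum((xi - xbar)^2) = 218.8571.
S_xy = sum((xi - xbar)(yi - ybar)) = 881.1429.
b1 = S_xy / S_xx = 881.1429 / 218.8571 = 4.0261.

4.0261


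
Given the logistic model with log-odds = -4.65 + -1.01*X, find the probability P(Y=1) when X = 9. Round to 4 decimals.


Linear predictor: z = -4.65 + -1.01 * 9 = -13.7400.
P = 1/(1 + exp(13.7400)) = 1/(1 + 927269.9404) = 0.0000.

0.0000


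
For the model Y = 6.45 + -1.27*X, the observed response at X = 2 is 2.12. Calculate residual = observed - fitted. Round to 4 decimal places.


Fitted value at X = 2 is yhat = 6.45 + -1.27*2 = 3.9100.
Residual = 2.12 - 3.9100 = -1.7900.

-1.7900


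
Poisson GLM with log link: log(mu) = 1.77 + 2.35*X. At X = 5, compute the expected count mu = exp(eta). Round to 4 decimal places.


Compute eta = 1.77 + 2.35 * 5 = 13.5200.
Apply inverse link: mu = e^13.5200 = 744151.5580.

744151.5580


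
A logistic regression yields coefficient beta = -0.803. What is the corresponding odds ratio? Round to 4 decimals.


exp(-0.803) = 0.4480.
So the odds ratio is 0.4480.

0.4480


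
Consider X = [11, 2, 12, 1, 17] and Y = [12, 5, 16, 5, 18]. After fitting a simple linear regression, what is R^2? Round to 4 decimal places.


The fitted line is Y = 3.7727 + 0.8636*X.
SSres = 5.6818, SStot = 146.8000.
R^2 = 1 - SSres/SStot = 0.9613.

0.9613


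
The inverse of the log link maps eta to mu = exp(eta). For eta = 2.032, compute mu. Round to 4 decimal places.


The inverse log link gives:
mu = exp(2.032) = 7.6293.

7.6293


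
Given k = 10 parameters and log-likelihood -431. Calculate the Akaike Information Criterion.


AIC = 2k - 2*loglik = 2(10) - 2(-431).
= 20 + 862 = 882.

882


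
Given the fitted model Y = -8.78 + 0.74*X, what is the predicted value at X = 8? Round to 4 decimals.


Plug X = 8 into Y = -8.78 + 0.74*X:
Y = -8.78 + 5.9200 = -2.8600.

-2.8600


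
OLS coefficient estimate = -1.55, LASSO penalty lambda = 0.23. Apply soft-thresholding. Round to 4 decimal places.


Check: |-1.55| = 1.55 vs lambda = 0.23.
Since |beta| > lambda, coefficient = sign(beta)*(|beta| - lambda) = -1.3200.
Soft-thresholded coefficient = -1.3200.

-1.3200


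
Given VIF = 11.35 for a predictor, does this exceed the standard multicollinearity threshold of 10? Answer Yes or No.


Check: VIF = 11.35 vs threshold = 10.
Since 11.35 >= 10, the answer is Yes.

Yes


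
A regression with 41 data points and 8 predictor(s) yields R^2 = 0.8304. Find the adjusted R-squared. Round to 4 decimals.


Plug in: Adj R^2 = 1 - (1 - 0.8304) * 40/32.
= 1 - 0.1696 * 40/32
= 1 - 6.7840 / 32
= 1 - 0.2120 = 0.7880.

0.7880


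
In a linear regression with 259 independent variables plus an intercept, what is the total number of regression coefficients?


Including the intercept, the model has 259 predictor coefficients + 1 intercept.
Total = 260.

260


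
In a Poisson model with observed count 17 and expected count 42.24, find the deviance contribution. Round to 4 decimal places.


First: ln(17/42.24) = -0.910154.
Then: 17 * -0.910154 = -15.472618.
y - mu = 17 - 42.24 = -25.24.
D = 2(-15.472618 - -25.24) = 19.534764, which rounds to 19.5348.

19.5348


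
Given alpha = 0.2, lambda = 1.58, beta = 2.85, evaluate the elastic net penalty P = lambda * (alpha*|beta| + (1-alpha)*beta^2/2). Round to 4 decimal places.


alpha * |beta| = 0.2 * 2.85 = 0.5700.
(1-alpha) * beta^2/2 = 0.8 * 8.1225/2 = 3.2490.
Total = 1.58 * (0.5700 + 3.2490) = 6.0340.

6.0340


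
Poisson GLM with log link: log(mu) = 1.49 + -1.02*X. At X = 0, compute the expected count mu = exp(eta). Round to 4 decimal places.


eta = 1.49 + -1.02 * 0 = 1.4900.
mu = exp(1.4900) = 4.4371.

4.4371


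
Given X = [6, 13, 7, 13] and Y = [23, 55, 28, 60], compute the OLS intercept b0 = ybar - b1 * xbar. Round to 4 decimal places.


The slope is b1 = 4.9240.
Sample means are xbar = 9.7500 and ybar = 41.5000.
Intercept: b0 = 41.5000 - (4.9240)(9.7500) = -6.5088.

-6.5088


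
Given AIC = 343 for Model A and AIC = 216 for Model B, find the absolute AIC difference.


|AIC_A - AIC_B| = |343 - 216| = 127.
Model B is preferred (lower AIC).

127


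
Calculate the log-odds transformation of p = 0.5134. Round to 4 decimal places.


Compute the odds: 0.5134/0.4866 = 1.0551.
Take the natural log: ln(1.0551) = 0.0536.

0.0536


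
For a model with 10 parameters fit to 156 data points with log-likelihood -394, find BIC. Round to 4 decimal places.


ln(156) = 5.049856.
k * ln(n) = 10 * 5.049856 = 50.498560.
-2L = 788.
BIC = 50.498560 + 788 = 838.498560, which rounds to 838.4986.

838.4986


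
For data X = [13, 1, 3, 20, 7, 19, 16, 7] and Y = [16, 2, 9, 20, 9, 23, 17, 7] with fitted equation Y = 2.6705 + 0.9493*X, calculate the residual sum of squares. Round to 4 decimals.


For each point, residual = actual - predicted.
Residuals: [0.9886, -1.6198, 3.4816, -1.6565, -0.3156, 2.2928, -0.8593, -2.3156].
Sum of squared residuals = 29.9235.

29.9235


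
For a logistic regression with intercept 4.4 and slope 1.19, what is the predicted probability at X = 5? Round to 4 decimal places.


Linear predictor: z = 4.4 + 1.19 * 5 = 10.3500.
P = 1/(1 + exp(-10.3500)) = 1/(1 + 0.0000) = 1.0000.

1.0000


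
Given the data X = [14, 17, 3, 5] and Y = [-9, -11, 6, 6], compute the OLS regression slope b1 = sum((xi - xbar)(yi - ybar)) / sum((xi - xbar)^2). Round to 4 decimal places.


First compute the means: xbar = 9.7500, ybar = -2.0000.
Then S_xx = sum((xi - xbar)^2) = 138.7500.
S_xy = sum((xi - xbar)(yi - ybar)) = -187.0000.
b1 = S_xy / S_xx = -187.0000 / 138.7500 = -1.3477.

-1.3477


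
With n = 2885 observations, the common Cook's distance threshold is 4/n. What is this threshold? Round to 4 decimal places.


The threshold is 4/n.
4/2885 = 0.0014.

0.0014


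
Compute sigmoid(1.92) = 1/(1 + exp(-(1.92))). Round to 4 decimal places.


exp(-1.9200) = 0.1466.
1 + exp(-z) = 1.1466.
sigmoid = 1/1.1466 = 0.8721.

0.8721


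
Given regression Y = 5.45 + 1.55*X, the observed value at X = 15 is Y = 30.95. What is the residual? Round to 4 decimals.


Compute yhat = 5.45 + (1.55)(15) = 28.7000.
Residual = actual - predicted = 30.95 - 28.7000 = 2.2500.

2.2500


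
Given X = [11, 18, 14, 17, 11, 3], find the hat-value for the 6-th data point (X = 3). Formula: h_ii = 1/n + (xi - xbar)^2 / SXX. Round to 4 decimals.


Mean of X: xbar = 12.3333.
SXX = 147.3333.
For X = 3: h = 1/6 + (3 - 12.3333)^2/147.3333 = 0.7579.

0.7579


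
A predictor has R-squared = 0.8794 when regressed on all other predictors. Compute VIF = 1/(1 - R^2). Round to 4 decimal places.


Denominator: 1 - 0.8794 = 0.1206.
VIF = 1 / 0.1206 = 8.2919.

8.2919


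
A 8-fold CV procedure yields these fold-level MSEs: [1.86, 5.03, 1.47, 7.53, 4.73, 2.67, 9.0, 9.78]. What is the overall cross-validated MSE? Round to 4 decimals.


Total MSE across folds = 42.0700.
CV-MSE = 42.0700/8 = 5.2588.

5.2588


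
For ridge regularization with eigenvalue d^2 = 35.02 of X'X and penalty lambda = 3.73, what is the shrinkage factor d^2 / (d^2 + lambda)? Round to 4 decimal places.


Compute the denominator: 35.02 + 3.73 = 38.7500.
Shrinkage factor = 35.02 / 38.7500 = 0.9037.

0.9037


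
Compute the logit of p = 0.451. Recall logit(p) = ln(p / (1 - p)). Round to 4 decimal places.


Compute the odds: 0.451/0.549 = 0.8215.
Take the natural log: ln(0.8215) = -0.1966.

-0.1966


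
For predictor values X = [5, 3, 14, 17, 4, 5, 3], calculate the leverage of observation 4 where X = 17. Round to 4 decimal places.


Compute xbar = 7.2857 with n = 7 observations.
SXX = 197.4286.
Leverage = 1/7 + (17 - 7.2857)^2/197.4286 = 0.6208.

0.6208


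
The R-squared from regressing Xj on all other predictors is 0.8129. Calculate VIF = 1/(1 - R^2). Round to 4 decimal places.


VIF = 1 / (1 - 0.8129).
= 1 / 0.1871 = 5.3447.

5.3447


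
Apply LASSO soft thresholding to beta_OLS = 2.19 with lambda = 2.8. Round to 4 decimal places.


Check: |2.19| = 2.19 vs lambda = 2.8.
Since |beta| <= lambda, the coefficient is set to 0.
Soft-thresholded coefficient = 0.0000.

0.0000


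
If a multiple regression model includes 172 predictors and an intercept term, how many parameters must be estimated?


Each predictor gets one coefficient, plus one intercept.
Total parameters = 172 + 1 = 173.

173


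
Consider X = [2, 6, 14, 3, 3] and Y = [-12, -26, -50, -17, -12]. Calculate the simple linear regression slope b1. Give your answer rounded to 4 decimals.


Calculate xbar = 5.6000, ybar = -23.4000.
S_xx = 97.2000, S_xy = -311.8000.
Using b1 = S_xy / S_xx = -311.8000 / 97.2000, we get b1 = -3.2078.

-3.2078


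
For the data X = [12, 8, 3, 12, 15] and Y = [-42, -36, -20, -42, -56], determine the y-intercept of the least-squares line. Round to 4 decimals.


The slope is b1 = -2.7442.
Sample means are xbar = 10.0000 and ybar = -39.2000.
Intercept: b0 = -39.2000 - (-2.7442)(10.0000) = -11.7581.

-11.7581


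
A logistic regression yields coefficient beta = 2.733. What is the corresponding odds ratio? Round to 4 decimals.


Odds ratio = exp(beta) = exp(2.733).
= 15.3790.

15.3790


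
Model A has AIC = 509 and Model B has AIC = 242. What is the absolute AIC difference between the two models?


|AIC_A - AIC_B| = |509 - 242| = 267.
Model B is preferred (lower AIC).

267


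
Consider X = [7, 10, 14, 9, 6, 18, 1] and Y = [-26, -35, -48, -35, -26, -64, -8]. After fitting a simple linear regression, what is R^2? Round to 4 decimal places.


Fit the OLS line: b0 = -4.8123, b1 = -3.2048.
SSres = 15.7329.
SStot = 1899.7143.
R^2 = 1 - 15.7329/1899.7143 = 0.9917.

0.9917


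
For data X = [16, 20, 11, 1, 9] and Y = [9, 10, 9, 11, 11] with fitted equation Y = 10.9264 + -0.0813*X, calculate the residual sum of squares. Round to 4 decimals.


For each point, residual = actual - predicted.
Residuals: [-0.6256, 0.6996, -1.0321, 0.1549, 0.8053].
Sum of squared residuals = 2.6185.

2.6185


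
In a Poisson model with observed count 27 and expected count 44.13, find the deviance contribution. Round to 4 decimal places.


y/mu = 27/44.13 = 0.611829 (approx.), and ln(27/44.13) = -0.491303.
y * ln(y/mu) = 27 * -0.491303 = -13.265181.
y - mu = -17.13.
D = 2 * (-13.265181 - -17.13) = 7.729638, which rounds to 7.7296.

7.7296


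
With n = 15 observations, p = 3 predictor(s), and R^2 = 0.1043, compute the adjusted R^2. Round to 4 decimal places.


Using the formula:
(1 - 0.1043) = 0.8957.
Multiply by 14/11: 0.8957 * 14 = 12.5398, then 12.5398 / 11 = 1.1400.
Adj R^2 = 1 - 1.1400 = -0.1400.

-0.1400


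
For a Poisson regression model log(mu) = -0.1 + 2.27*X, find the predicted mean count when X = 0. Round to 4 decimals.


Linear predictor: eta = -0.1 + (2.27)(0) = -0.1000.
Expected count: mu = exp(-0.1000) = 0.9048.

0.9048


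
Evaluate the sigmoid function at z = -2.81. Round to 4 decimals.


First, exp(2.8100) = 16.6099.
Then sigma(z) = 1/(1 + 16.6099) = 0.0568.

0.0568


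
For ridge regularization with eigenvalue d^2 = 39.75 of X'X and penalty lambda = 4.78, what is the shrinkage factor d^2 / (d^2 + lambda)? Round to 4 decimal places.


Denominator = d^2 + lambda = 39.75 + 4.78 = 44.5300.
Shrinkage = 39.75 / 44.5300 = 0.8927.

0.8927


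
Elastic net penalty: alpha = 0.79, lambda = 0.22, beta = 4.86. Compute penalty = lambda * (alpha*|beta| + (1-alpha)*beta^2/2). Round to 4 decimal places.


alpha * |beta| = 0.79 * 4.86 = 3.8394.
(1-alpha) * beta^2/2 = 0.21 * 23.6196/2 = 2.4801.
Total = 0.22 * (3.8394 + 2.4801) = 1.3903.

1.3903


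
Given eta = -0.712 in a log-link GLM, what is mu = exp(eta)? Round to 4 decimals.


The inverse log link gives:
mu = exp(-0.712) = 0.4907.

0.4907


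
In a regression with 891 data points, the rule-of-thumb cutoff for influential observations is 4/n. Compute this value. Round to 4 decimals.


Cook's distance cutoff = 4/n = 4/891.
= 0.0045.

0.0045


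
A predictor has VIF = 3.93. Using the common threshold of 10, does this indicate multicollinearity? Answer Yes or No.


Compare VIF = 3.93 to the threshold of 10.
3.93 < 10, so the answer is No.

No


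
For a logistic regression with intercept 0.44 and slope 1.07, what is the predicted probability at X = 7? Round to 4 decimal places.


Compute z = 0.44 + (1.07)(7) = 7.9300.
exp(-z) = 0.0004.
P = 1/(1 + 0.0004) = 0.9996.

0.9996


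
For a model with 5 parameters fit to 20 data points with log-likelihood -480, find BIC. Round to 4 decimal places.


k * ln(n) = 5 * ln(20) = 5 * 2.995732 = 14.978660.
-2 * loglik = -2 * (-480) = 960.
BIC = 14.978660 + 960 = 974.978660, which rounds to 974.9787.

974.9787


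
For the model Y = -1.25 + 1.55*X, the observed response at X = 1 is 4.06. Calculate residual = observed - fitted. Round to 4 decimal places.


Compute yhat = -1.25 + (1.55)(1) = 0.3000.
Residual = actual - predicted = 4.06 - 0.3000 = 3.7600.

3.7600


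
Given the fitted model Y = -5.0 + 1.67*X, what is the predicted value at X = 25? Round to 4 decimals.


Plug X = 25 into Y = -5.0 + 1.67*X:
Y = -5.0 + 41.7500 = 36.7500.

36.7500


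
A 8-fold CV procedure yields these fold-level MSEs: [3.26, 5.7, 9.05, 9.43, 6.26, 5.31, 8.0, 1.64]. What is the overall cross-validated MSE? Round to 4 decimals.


Sum of fold MSEs = 48.6500.
Average = 48.6500 / 8 = 6.0813.

6.0813


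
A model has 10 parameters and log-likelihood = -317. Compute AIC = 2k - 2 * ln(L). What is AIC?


AIC = 2k - 2*loglik = 2(10) - 2(-317).
= 20 + 634 = 654.

654


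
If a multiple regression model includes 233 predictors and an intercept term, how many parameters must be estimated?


Total coefficients = number of predictors + 1 (for the intercept).
= 233 + 1 = 234.

234


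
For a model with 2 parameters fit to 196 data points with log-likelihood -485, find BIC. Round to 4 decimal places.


k * ln(n) = 2 * ln(196) = 2 * 5.278115 = 10.556230.
-2 * loglik = -2 * (-485) = 970.
BIC = 10.556230 + 970 = 980.556230, which rounds to 980.5562.

980.5562


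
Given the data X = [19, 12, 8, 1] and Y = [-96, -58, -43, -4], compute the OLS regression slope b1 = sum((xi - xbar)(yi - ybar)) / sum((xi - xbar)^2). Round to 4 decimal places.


First compute the means: xbar = 10.0000, ybar = -50.2500.
Then S_xx = sum((xi - xbar)^2) = 170.0000.
S_xy = sum((xi - xbar)(yi - ybar)) = -858.0000.
b1 = S_xy / S_xx = -858.0000 / 170.0000 = -5.0471.

-5.0471


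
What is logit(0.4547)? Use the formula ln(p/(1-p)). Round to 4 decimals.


1 - p = 0.5453.
p/(1-p) = 0.8339.
logit = ln(0.8339) = -0.1817.

-0.1817


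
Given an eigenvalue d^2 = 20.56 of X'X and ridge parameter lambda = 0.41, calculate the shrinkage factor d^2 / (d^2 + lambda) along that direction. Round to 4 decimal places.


Compute the denominator: 20.56 + 0.41 = 20.9700.
Shrinkage factor = 20.56 / 20.9700 = 0.9804.

0.9804


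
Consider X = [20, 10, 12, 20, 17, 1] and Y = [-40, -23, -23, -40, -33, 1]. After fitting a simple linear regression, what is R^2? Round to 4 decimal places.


The fitted line is Y = 1.5636 + -2.0923*X.
SSres = 17.0574, SStot = 1187.3333.
R^2 = 1 - SSres/SStot = 0.9856.

0.9856


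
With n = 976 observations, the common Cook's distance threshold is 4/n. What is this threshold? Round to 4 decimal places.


Cook's distance cutoff = 4/n = 4/976.
= 0.0041.

0.0041


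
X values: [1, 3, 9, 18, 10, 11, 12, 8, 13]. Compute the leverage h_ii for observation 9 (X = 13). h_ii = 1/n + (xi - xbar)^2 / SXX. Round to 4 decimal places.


n = 9, xbar = 9.4444.
SXX = sum((xi - xbar)^2) = 210.2222.
h = 1/9 + (13 - 9.4444)^2 / 210.2222 = 0.1712.

0.1712


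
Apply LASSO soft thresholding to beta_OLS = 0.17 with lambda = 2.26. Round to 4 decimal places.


|beta_OLS| = 0.17.
lambda = 2.26.
Since |beta| <= lambda, the coefficient is set to 0.
Result = 0.0000.

0.0000


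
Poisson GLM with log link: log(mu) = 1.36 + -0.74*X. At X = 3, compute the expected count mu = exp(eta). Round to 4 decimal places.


Compute eta = 1.36 + -0.74 * 3 = -0.8600.
Apply inverse link: mu = e^-0.8600 = 0.4232.

0.4232


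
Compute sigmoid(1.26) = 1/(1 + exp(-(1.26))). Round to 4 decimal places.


exp(-1.2600) = 0.2837.
1 + exp(-z) = 1.2837.
sigmoid = 1/1.2837 = 0.7790.

0.7790


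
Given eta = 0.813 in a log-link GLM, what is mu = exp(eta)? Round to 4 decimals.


The inverse log link gives:
mu = exp(0.813) = 2.2547.

2.2547


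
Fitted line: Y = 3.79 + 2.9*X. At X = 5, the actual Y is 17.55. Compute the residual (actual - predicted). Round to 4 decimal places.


Compute yhat = 3.79 + (2.9)(5) = 18.2900.
Residual = actual - predicted = 17.55 - 18.2900 = -0.7400.

-0.7400


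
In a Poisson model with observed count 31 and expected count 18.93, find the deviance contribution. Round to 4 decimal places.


First: ln(31/18.93) = 0.493239.
Then: 31 * 0.493239 = 15.290409.
y - mu = 31 - 18.93 = 12.07.
D = 2(15.290409 - 12.07) = 6.440818, which rounds to 6.4408.

6.4408


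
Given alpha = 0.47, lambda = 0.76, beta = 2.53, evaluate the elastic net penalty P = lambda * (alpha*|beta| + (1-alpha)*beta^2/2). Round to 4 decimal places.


Compute:
L1 = 0.47 * 2.53 = 1.1891.
L2 = 0.53 * 2.53^2 / 2 = 1.6962.
Penalty = 0.76 * (1.1891 + 1.6962) = 2.1929.

2.1929


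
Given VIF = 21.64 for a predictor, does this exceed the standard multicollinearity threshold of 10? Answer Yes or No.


Check: VIF = 21.64 vs threshold = 10.
Since 21.64 >= 10, the answer is Yes.

Yes


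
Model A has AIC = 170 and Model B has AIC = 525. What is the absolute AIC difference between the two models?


Absolute difference = |170 - 525| = 355.
The model with lower AIC (A) is preferred.

355


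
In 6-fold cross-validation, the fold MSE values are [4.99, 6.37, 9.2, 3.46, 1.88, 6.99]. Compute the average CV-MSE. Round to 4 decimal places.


Total MSE across folds = 32.8900.
CV-MSE = 32.8900/6 = 5.4817.

5.4817


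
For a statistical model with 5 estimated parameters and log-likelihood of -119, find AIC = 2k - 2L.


AIC = 2*5 - 2*(-119).
= 10 + 238 = 248.

248


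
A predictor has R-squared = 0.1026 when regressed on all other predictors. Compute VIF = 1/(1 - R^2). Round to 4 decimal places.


Denominator: 1 - 0.1026 = 0.8974.
VIF = 1 / 0.8974 = 1.1143.

1.1143


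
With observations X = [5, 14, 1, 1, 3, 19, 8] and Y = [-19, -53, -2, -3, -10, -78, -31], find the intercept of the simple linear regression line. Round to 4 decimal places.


First find the slope: b1 = -4.1131.
Means: xbar = 7.2857, ybar = -28.0000.
b0 = ybar - b1 * xbar = -28.0000 - -4.1131 * 7.2857 = 1.9670.

1.9670


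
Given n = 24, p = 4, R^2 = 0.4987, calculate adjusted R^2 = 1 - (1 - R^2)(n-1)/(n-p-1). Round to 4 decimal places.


Using the formula:
(1 - 0.4987) = 0.5013.
Multiply by 23/19: 0.5013 * 23 = 11.5299, then 11.5299 / 19 = 0.6068.
Adj R^2 = 1 - 0.6068 = 0.3932.

0.3932


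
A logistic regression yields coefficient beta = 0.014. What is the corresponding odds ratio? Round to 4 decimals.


exp(0.014) = 1.0141.
So the odds ratio is 1.0141.

1.0141


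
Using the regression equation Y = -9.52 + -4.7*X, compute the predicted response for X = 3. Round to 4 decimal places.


Plug X = 3 into Y = -9.52 + -4.7*X:
Y = -9.52 + -14.1000 = -23.6200.

-23.6200


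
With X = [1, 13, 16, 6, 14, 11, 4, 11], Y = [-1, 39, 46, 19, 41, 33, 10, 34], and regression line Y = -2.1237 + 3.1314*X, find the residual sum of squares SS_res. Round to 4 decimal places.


Compute predicted values, then residuals = yi - yhat_i.
Residuals: [-2.0077, 0.4155, -1.9787, 2.3353, -0.7159, 0.6783, -0.4019, 1.6783].
SSres = sum(residual^2) = 17.5232.

17.5232


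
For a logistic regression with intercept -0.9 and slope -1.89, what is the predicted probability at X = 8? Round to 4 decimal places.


Linear predictor: z = -0.9 + -1.89 * 8 = -16.0200.
P = 1/(1 + exp(16.0200)) = 1/(1 + 9065621.8606) = 0.0000.

0.0000


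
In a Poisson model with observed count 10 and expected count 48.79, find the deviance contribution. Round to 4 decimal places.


Compute y*ln(y/mu) = 10*ln(10/48.79) = 10*-1.584940 = -15.849400.
y - mu = -38.79.
D = 2*(-15.849400 - (-38.79)) = 45.881200, which rounds to 45.8812.

45.8812


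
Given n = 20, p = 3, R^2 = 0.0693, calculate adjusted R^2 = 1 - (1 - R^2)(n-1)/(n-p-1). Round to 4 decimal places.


Plug in: Adj R^2 = 1 - (1 - 0.0693) * 19/16.
= 1 - 0.9307 * 19/16
= 1 - 17.6833 / 16
= 1 - 1.1052 = -0.1052.

-0.1052
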